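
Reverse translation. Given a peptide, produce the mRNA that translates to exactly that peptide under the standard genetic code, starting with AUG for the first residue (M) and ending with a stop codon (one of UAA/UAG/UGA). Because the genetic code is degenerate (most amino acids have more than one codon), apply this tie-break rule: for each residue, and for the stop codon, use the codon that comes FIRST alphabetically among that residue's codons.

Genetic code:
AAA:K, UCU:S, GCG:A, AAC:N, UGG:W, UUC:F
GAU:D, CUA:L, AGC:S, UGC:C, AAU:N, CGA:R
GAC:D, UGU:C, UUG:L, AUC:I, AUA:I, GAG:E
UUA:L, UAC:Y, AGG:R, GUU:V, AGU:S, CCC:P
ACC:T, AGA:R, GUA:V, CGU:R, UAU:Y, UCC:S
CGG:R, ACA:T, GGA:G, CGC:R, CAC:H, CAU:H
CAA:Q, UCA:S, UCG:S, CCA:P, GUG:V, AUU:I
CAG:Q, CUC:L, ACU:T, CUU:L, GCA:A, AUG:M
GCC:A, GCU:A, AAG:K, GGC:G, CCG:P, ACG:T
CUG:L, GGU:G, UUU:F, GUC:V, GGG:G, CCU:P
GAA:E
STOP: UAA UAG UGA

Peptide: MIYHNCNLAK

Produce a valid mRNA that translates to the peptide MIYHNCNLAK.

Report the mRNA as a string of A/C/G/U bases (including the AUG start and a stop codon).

Answer: mRNA: AUGAUAUACCACAACUGCAACCUAGCAAAAUAA

Derivation:
residue 1: M -> AUG (start codon)
residue 2: I codons sorted = AUA,AUC,AUU -> pick first = AUA
residue 3: Y codons sorted = UAC,UAU -> pick first = UAC
residue 4: H codons sorted = CAC,CAU -> pick first = CAC
residue 5: N codons sorted = AAC,AAU -> pick first = AAC
residue 6: C codons sorted = UGC,UGU -> pick first = UGC
residue 7: N codons sorted = AAC,AAU -> pick first = AAC
residue 8: L codons sorted = CUA,CUC,CUG,CUU,UUA,UUG -> pick first = CUA
residue 9: A codons sorted = GCA,GCC,GCG,GCU -> pick first = GCA
residue 10: K codons sorted = AAA,AAG -> pick first = AAA
terminator: stop codons sorted = UAA,UAG,UGA -> pick first = UAA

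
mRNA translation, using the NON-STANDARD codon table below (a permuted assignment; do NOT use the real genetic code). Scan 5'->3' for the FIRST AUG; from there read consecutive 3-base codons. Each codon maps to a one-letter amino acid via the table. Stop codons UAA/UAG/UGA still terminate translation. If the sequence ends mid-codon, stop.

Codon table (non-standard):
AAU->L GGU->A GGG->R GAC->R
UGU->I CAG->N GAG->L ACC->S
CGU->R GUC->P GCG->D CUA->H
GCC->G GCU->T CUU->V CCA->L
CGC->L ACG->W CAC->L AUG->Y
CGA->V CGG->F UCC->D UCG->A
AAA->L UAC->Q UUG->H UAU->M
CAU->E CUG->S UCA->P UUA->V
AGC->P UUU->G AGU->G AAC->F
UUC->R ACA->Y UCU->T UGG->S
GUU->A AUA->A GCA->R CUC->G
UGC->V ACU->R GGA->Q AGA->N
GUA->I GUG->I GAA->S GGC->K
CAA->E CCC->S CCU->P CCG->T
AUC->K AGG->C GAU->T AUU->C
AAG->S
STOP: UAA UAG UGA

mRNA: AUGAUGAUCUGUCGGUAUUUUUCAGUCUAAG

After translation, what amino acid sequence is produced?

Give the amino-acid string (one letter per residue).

start AUG at pos 0
pos 0: AUG -> Y; peptide=Y
pos 3: AUG -> Y; peptide=YY
pos 6: AUC -> K; peptide=YYK
pos 9: UGU -> I; peptide=YYKI
pos 12: CGG -> F; peptide=YYKIF
pos 15: UAU -> M; peptide=YYKIFM
pos 18: UUU -> G; peptide=YYKIFMG
pos 21: UCA -> P; peptide=YYKIFMGP
pos 24: GUC -> P; peptide=YYKIFMGPP
pos 27: UAA -> STOP

Answer: YYKIFMGPP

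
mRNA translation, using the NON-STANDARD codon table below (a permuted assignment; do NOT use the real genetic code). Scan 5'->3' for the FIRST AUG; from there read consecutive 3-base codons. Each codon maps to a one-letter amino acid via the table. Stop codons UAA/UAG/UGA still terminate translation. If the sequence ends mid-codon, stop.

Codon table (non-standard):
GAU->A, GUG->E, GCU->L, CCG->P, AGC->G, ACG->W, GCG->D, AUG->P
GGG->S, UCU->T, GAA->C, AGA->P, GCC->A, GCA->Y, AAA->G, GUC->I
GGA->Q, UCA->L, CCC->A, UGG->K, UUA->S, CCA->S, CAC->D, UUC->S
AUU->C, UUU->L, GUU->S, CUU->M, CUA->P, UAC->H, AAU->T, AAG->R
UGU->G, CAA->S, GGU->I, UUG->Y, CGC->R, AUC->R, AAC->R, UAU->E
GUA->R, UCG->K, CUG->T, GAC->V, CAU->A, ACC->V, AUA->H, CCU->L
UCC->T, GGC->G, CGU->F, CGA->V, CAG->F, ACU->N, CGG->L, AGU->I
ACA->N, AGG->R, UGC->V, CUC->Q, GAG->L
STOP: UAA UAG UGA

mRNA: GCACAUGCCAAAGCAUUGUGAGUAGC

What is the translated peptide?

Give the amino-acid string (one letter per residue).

Answer: PSRAGL

Derivation:
start AUG at pos 4
pos 4: AUG -> P; peptide=P
pos 7: CCA -> S; peptide=PS
pos 10: AAG -> R; peptide=PSR
pos 13: CAU -> A; peptide=PSRA
pos 16: UGU -> G; peptide=PSRAG
pos 19: GAG -> L; peptide=PSRAGL
pos 22: UAG -> STOP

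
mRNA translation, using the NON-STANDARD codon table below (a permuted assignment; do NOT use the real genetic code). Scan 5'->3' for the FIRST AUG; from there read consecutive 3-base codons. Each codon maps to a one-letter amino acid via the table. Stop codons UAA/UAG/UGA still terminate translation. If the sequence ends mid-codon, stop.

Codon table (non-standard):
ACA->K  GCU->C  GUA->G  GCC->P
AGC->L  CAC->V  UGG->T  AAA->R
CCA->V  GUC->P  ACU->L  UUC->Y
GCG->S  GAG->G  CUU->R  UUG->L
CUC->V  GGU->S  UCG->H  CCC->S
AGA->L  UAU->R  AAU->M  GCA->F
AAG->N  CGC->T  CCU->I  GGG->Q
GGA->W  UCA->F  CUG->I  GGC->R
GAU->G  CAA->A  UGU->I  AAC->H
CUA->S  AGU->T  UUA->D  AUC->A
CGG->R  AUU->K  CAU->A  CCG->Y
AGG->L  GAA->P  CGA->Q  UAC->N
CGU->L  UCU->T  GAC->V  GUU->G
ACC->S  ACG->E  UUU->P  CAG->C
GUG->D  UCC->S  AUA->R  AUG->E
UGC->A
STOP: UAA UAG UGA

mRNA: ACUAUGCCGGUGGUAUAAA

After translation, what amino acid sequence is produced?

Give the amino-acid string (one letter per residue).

Answer: EYDG

Derivation:
start AUG at pos 3
pos 3: AUG -> E; peptide=E
pos 6: CCG -> Y; peptide=EY
pos 9: GUG -> D; peptide=EYD
pos 12: GUA -> G; peptide=EYDG
pos 15: UAA -> STOP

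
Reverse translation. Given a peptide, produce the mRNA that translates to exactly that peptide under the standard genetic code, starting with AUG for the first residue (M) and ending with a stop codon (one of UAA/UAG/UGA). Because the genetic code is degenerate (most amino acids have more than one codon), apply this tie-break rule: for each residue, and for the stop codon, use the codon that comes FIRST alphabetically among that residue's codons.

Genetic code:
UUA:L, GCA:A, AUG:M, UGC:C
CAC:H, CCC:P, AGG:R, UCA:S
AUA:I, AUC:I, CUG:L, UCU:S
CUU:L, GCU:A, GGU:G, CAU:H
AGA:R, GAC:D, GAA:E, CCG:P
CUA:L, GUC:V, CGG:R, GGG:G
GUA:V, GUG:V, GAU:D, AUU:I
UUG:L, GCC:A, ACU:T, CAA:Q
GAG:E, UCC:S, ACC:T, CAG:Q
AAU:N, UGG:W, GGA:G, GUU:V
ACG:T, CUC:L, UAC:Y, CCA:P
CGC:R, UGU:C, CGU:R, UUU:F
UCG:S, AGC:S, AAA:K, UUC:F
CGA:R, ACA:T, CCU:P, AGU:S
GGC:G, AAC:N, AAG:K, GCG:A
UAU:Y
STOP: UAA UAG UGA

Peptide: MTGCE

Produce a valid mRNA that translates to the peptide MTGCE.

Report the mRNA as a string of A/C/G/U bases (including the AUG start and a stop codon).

Answer: mRNA: AUGACAGGAUGCGAAUAA

Derivation:
residue 1: M -> AUG (start codon)
residue 2: T codons sorted = ACA,ACC,ACG,ACU -> pick first = ACA
residue 3: G codons sorted = GGA,GGC,GGG,GGU -> pick first = GGA
residue 4: C codons sorted = UGC,UGU -> pick first = UGC
residue 5: E codons sorted = GAA,GAG -> pick first = GAA
terminator: stop codons sorted = UAA,UAG,UGA -> pick first = UAA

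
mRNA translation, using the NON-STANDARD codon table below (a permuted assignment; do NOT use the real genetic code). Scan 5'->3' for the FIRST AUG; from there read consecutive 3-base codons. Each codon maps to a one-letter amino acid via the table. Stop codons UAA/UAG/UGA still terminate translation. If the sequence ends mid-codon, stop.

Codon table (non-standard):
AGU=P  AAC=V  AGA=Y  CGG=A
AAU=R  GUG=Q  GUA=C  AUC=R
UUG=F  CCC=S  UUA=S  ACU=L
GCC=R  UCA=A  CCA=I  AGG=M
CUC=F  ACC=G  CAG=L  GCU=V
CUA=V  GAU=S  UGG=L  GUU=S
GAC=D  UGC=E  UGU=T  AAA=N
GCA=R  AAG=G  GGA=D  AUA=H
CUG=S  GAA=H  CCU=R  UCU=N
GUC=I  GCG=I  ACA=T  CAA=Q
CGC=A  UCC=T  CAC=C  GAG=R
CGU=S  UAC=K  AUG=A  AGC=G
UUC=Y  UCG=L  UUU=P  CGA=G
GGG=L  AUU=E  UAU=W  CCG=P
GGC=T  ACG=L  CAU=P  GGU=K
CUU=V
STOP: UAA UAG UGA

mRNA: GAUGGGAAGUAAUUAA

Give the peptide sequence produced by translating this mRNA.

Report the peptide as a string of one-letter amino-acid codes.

Answer: ADPR

Derivation:
start AUG at pos 1
pos 1: AUG -> A; peptide=A
pos 4: GGA -> D; peptide=AD
pos 7: AGU -> P; peptide=ADP
pos 10: AAU -> R; peptide=ADPR
pos 13: UAA -> STOP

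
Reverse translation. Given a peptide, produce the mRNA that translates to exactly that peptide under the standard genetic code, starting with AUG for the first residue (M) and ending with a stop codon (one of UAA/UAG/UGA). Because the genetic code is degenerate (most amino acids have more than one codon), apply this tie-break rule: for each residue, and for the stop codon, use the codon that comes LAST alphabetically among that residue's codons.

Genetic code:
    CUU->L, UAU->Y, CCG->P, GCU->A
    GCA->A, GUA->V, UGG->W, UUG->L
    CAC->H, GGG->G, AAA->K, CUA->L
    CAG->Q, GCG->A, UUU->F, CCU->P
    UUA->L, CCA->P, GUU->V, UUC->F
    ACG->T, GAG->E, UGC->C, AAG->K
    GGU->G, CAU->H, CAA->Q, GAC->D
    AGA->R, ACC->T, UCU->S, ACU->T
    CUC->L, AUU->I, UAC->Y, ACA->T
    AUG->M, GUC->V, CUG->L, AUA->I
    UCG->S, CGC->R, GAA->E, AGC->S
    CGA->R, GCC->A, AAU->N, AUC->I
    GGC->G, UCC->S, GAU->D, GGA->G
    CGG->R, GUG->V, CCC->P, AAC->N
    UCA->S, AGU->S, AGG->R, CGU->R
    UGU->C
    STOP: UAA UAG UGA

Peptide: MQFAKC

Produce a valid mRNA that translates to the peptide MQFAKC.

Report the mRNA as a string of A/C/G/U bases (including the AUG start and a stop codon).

Answer: mRNA: AUGCAGUUUGCUAAGUGUUGA

Derivation:
residue 1: M -> AUG (start codon)
residue 2: Q codons sorted = CAA,CAG -> pick last = CAG
residue 3: F codons sorted = UUC,UUU -> pick last = UUU
residue 4: A codons sorted = GCA,GCC,GCG,GCU -> pick last = GCU
residue 5: K codons sorted = AAA,AAG -> pick last = AAG
residue 6: C codons sorted = UGC,UGU -> pick last = UGU
terminator: stop codons sorted = UAA,UAG,UGA -> pick last = UGA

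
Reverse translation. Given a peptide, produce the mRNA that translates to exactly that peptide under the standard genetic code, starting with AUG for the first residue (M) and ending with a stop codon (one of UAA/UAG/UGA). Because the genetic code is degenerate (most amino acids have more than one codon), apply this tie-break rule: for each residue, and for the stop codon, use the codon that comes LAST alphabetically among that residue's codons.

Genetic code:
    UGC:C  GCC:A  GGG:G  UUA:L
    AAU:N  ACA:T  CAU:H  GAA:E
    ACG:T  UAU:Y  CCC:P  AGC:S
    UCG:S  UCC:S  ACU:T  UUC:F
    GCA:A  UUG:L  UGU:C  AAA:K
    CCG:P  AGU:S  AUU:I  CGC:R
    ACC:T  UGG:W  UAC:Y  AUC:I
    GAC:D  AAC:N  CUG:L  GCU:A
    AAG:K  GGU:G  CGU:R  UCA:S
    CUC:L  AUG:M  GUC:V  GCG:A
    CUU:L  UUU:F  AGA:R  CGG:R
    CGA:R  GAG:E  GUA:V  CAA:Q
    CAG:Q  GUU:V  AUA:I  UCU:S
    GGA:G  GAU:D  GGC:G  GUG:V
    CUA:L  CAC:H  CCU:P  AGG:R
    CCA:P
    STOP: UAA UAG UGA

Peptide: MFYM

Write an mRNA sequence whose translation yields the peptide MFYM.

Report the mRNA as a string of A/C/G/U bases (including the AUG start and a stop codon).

residue 1: M -> AUG (start codon)
residue 2: F codons sorted = UUC,UUU -> pick last = UUU
residue 3: Y codons sorted = UAC,UAU -> pick last = UAU
residue 4: M -> AUG (only codon)
terminator: stop codons sorted = UAA,UAG,UGA -> pick last = UGA

Answer: mRNA: AUGUUUUAUAUGUGA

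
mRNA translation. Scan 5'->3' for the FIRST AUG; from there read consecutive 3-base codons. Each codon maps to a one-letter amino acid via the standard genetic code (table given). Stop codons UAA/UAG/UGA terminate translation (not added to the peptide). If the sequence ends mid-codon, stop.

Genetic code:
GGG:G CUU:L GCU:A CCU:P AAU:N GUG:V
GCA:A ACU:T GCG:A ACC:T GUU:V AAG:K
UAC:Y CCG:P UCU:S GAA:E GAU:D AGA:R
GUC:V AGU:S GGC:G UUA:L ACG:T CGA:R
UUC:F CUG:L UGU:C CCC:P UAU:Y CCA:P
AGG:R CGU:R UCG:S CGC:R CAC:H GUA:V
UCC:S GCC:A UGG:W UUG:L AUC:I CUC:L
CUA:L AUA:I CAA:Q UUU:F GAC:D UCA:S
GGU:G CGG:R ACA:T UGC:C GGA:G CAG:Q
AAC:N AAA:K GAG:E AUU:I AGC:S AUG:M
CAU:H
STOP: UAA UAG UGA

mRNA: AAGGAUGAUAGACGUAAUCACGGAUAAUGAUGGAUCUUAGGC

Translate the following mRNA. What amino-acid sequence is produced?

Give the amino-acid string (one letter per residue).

Answer: MIDVITDNDGS

Derivation:
start AUG at pos 4
pos 4: AUG -> M; peptide=M
pos 7: AUA -> I; peptide=MI
pos 10: GAC -> D; peptide=MID
pos 13: GUA -> V; peptide=MIDV
pos 16: AUC -> I; peptide=MIDVI
pos 19: ACG -> T; peptide=MIDVIT
pos 22: GAU -> D; peptide=MIDVITD
pos 25: AAU -> N; peptide=MIDVITDN
pos 28: GAU -> D; peptide=MIDVITDND
pos 31: GGA -> G; peptide=MIDVITDNDG
pos 34: UCU -> S; peptide=MIDVITDNDGS
pos 37: UAG -> STOP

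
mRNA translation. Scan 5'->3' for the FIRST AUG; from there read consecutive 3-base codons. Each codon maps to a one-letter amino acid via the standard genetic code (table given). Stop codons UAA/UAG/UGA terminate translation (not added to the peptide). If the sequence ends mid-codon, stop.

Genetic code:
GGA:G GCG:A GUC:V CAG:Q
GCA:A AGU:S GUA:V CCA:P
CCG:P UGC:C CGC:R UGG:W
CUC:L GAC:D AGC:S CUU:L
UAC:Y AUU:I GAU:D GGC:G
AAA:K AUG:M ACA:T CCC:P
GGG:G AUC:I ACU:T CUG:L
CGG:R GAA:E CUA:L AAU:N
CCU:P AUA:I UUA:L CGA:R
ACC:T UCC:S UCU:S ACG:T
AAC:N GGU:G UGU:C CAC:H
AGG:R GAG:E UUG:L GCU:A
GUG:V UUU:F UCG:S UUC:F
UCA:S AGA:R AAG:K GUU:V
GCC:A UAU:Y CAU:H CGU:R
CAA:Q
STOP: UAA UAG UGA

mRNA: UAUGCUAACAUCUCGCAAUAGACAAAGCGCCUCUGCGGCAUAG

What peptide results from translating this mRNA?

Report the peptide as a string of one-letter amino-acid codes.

start AUG at pos 1
pos 1: AUG -> M; peptide=M
pos 4: CUA -> L; peptide=ML
pos 7: ACA -> T; peptide=MLT
pos 10: UCU -> S; peptide=MLTS
pos 13: CGC -> R; peptide=MLTSR
pos 16: AAU -> N; peptide=MLTSRN
pos 19: AGA -> R; peptide=MLTSRNR
pos 22: CAA -> Q; peptide=MLTSRNRQ
pos 25: AGC -> S; peptide=MLTSRNRQS
pos 28: GCC -> A; peptide=MLTSRNRQSA
pos 31: UCU -> S; peptide=MLTSRNRQSAS
pos 34: GCG -> A; peptide=MLTSRNRQSASA
pos 37: GCA -> A; peptide=MLTSRNRQSASAA
pos 40: UAG -> STOP

Answer: MLTSRNRQSASAA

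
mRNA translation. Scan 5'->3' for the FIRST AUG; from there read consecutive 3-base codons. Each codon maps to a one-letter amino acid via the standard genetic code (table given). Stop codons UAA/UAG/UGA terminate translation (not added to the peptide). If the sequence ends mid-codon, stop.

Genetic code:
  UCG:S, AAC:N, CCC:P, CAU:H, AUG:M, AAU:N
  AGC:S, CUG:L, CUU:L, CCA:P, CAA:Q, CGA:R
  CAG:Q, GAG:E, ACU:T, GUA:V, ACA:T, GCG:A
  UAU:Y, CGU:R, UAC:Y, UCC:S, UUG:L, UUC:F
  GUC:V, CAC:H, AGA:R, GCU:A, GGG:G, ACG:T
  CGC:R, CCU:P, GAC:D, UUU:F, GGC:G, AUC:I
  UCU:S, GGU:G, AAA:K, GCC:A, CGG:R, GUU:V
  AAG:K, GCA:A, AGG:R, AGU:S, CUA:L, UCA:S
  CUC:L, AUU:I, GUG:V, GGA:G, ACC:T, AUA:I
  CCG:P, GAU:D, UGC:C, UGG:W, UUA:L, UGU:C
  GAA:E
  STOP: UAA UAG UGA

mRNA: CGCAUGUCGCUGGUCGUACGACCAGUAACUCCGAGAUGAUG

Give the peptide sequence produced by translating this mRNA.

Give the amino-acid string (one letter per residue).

start AUG at pos 3
pos 3: AUG -> M; peptide=M
pos 6: UCG -> S; peptide=MS
pos 9: CUG -> L; peptide=MSL
pos 12: GUC -> V; peptide=MSLV
pos 15: GUA -> V; peptide=MSLVV
pos 18: CGA -> R; peptide=MSLVVR
pos 21: CCA -> P; peptide=MSLVVRP
pos 24: GUA -> V; peptide=MSLVVRPV
pos 27: ACU -> T; peptide=MSLVVRPVT
pos 30: CCG -> P; peptide=MSLVVRPVTP
pos 33: AGA -> R; peptide=MSLVVRPVTPR
pos 36: UGA -> STOP

Answer: MSLVVRPVTPR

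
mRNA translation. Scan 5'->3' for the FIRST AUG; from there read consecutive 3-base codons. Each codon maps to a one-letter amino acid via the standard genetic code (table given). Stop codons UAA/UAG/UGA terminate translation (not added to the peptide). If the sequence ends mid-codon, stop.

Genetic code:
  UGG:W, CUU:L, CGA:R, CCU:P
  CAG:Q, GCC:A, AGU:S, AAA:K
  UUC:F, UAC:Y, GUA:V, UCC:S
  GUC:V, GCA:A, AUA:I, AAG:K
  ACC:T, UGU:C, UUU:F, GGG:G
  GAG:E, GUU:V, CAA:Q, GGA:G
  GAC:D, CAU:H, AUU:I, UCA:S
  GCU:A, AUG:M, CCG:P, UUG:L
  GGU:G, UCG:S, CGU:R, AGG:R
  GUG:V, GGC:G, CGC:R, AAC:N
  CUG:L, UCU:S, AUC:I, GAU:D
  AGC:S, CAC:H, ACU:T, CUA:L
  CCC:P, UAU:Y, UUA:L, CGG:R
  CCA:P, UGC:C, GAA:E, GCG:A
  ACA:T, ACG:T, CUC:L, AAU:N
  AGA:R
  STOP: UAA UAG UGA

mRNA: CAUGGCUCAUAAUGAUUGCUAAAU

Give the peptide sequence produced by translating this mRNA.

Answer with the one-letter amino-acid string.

Answer: MAHNDC

Derivation:
start AUG at pos 1
pos 1: AUG -> M; peptide=M
pos 4: GCU -> A; peptide=MA
pos 7: CAU -> H; peptide=MAH
pos 10: AAU -> N; peptide=MAHN
pos 13: GAU -> D; peptide=MAHND
pos 16: UGC -> C; peptide=MAHNDC
pos 19: UAA -> STOP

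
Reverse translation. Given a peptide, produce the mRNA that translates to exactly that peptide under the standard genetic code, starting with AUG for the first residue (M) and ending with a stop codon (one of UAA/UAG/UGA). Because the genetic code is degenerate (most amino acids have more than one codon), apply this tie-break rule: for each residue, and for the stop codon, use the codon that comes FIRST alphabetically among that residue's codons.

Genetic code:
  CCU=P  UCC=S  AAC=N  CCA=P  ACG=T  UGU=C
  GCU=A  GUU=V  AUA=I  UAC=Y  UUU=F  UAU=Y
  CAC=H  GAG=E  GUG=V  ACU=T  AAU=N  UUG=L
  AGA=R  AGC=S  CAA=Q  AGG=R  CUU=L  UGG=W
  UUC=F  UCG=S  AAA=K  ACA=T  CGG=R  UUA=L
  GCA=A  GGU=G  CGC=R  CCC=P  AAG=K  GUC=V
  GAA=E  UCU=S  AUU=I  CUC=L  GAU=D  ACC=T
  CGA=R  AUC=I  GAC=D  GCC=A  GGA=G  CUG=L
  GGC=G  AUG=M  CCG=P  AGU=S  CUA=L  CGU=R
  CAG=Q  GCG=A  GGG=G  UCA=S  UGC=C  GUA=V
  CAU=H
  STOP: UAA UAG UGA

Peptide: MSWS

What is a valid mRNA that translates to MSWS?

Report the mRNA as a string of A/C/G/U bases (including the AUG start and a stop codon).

Answer: mRNA: AUGAGCUGGAGCUAA

Derivation:
residue 1: M -> AUG (start codon)
residue 2: S codons sorted = AGC,AGU,UCA,UCC,UCG,UCU -> pick first = AGC
residue 3: W -> UGG (only codon)
residue 4: S codons sorted = AGC,AGU,UCA,UCC,UCG,UCU -> pick first = AGC
terminator: stop codons sorted = UAA,UAG,UGA -> pick first = UAA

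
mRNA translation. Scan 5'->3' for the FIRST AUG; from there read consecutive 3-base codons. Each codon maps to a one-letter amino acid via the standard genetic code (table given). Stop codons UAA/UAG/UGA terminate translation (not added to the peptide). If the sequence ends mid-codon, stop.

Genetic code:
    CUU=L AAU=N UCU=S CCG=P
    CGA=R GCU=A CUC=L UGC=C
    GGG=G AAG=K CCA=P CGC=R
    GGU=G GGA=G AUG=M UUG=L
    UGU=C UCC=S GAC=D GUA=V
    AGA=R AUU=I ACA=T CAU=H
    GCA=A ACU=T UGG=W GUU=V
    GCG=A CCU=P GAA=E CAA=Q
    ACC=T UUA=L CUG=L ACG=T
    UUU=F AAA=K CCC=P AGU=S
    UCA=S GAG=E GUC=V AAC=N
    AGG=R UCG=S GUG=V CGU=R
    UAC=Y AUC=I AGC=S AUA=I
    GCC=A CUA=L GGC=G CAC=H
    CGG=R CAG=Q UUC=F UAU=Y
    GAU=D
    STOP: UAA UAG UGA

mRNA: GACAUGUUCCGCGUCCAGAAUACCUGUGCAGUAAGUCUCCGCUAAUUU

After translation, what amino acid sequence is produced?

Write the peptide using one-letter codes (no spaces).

start AUG at pos 3
pos 3: AUG -> M; peptide=M
pos 6: UUC -> F; peptide=MF
pos 9: CGC -> R; peptide=MFR
pos 12: GUC -> V; peptide=MFRV
pos 15: CAG -> Q; peptide=MFRVQ
pos 18: AAU -> N; peptide=MFRVQN
pos 21: ACC -> T; peptide=MFRVQNT
pos 24: UGU -> C; peptide=MFRVQNTC
pos 27: GCA -> A; peptide=MFRVQNTCA
pos 30: GUA -> V; peptide=MFRVQNTCAV
pos 33: AGU -> S; peptide=MFRVQNTCAVS
pos 36: CUC -> L; peptide=MFRVQNTCAVSL
pos 39: CGC -> R; peptide=MFRVQNTCAVSLR
pos 42: UAA -> STOP

Answer: MFRVQNTCAVSLR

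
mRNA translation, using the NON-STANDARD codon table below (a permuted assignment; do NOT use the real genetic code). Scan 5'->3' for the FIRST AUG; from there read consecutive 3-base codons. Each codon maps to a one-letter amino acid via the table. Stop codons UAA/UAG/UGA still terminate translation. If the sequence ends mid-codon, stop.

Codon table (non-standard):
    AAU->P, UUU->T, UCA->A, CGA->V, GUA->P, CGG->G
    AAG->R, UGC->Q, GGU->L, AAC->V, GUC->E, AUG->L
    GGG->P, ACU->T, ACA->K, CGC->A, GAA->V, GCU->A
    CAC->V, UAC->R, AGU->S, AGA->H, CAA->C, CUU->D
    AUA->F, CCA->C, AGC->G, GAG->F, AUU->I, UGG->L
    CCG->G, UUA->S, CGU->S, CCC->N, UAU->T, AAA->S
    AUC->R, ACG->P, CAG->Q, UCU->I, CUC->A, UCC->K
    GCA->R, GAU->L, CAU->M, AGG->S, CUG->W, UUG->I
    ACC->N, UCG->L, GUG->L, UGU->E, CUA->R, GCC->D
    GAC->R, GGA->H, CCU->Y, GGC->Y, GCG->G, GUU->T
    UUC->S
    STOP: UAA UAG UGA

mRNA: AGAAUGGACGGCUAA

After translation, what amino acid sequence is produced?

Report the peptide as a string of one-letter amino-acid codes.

start AUG at pos 3
pos 3: AUG -> L; peptide=L
pos 6: GAC -> R; peptide=LR
pos 9: GGC -> Y; peptide=LRY
pos 12: UAA -> STOP

Answer: LRY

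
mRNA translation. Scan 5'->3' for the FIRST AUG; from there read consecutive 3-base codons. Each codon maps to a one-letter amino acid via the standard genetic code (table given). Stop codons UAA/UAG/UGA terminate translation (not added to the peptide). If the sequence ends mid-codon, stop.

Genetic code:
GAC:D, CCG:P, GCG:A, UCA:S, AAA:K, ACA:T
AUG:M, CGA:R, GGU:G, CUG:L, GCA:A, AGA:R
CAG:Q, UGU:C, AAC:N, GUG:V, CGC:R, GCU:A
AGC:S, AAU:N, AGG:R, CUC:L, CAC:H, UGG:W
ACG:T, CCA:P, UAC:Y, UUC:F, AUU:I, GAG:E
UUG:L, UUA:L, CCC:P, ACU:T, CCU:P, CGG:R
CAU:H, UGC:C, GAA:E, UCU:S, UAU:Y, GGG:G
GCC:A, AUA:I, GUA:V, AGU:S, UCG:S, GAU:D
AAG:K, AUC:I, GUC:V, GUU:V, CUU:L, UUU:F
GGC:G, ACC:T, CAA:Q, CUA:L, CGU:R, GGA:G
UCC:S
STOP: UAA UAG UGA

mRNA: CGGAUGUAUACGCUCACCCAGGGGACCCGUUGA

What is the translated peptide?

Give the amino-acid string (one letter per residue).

Answer: MYTLTQGTR

Derivation:
start AUG at pos 3
pos 3: AUG -> M; peptide=M
pos 6: UAU -> Y; peptide=MY
pos 9: ACG -> T; peptide=MYT
pos 12: CUC -> L; peptide=MYTL
pos 15: ACC -> T; peptide=MYTLT
pos 18: CAG -> Q; peptide=MYTLTQ
pos 21: GGG -> G; peptide=MYTLTQG
pos 24: ACC -> T; peptide=MYTLTQGT
pos 27: CGU -> R; peptide=MYTLTQGTR
pos 30: UGA -> STOP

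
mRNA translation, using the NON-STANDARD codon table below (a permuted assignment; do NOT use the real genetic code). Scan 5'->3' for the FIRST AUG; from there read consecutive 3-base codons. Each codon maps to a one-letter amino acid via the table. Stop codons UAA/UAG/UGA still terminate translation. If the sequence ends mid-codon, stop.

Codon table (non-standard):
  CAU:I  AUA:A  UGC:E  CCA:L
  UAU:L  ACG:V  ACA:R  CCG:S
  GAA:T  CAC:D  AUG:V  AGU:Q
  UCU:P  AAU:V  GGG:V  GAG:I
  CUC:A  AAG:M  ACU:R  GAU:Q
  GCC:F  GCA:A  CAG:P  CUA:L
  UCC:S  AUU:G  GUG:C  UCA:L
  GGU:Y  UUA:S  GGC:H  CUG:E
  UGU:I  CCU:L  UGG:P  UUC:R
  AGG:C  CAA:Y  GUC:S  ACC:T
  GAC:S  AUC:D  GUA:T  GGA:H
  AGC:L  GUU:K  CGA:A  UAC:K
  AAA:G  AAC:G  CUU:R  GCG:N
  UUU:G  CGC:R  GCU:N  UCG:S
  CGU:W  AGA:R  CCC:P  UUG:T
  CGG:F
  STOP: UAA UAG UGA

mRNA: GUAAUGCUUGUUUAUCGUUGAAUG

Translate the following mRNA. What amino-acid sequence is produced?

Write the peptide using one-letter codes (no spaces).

start AUG at pos 3
pos 3: AUG -> V; peptide=V
pos 6: CUU -> R; peptide=VR
pos 9: GUU -> K; peptide=VRK
pos 12: UAU -> L; peptide=VRKL
pos 15: CGU -> W; peptide=VRKLW
pos 18: UGA -> STOP

Answer: VRKLW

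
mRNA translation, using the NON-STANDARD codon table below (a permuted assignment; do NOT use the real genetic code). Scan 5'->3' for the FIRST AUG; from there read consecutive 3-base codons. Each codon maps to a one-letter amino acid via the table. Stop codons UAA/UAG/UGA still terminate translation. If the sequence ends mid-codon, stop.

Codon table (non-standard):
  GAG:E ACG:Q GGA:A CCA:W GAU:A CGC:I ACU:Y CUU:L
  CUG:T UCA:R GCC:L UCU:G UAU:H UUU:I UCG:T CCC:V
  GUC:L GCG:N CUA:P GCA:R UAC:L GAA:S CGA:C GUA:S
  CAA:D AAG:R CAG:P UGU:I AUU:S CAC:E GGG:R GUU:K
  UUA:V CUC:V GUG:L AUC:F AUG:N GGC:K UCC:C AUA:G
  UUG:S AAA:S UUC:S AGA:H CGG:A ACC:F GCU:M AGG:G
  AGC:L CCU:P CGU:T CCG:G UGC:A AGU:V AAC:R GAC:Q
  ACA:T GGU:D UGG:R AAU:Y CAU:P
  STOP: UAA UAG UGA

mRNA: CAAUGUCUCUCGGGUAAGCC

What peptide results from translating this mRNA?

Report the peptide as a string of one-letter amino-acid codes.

Answer: NGVR

Derivation:
start AUG at pos 2
pos 2: AUG -> N; peptide=N
pos 5: UCU -> G; peptide=NG
pos 8: CUC -> V; peptide=NGV
pos 11: GGG -> R; peptide=NGVR
pos 14: UAA -> STOP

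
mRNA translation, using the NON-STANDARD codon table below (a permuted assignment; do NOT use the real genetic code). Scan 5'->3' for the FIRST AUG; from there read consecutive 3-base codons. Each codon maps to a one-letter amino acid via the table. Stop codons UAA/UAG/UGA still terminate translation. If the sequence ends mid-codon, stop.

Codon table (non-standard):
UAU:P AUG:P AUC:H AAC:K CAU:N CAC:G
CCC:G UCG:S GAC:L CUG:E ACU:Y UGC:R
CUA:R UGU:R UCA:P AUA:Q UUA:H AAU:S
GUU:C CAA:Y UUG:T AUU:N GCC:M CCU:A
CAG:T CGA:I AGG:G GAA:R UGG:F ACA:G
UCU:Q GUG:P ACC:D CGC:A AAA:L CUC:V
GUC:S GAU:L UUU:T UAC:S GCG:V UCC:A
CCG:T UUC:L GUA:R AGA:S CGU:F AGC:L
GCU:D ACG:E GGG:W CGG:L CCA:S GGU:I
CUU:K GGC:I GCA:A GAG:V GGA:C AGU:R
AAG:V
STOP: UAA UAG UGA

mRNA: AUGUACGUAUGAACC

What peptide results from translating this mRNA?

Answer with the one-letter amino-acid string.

Answer: PSR

Derivation:
start AUG at pos 0
pos 0: AUG -> P; peptide=P
pos 3: UAC -> S; peptide=PS
pos 6: GUA -> R; peptide=PSR
pos 9: UGA -> STOP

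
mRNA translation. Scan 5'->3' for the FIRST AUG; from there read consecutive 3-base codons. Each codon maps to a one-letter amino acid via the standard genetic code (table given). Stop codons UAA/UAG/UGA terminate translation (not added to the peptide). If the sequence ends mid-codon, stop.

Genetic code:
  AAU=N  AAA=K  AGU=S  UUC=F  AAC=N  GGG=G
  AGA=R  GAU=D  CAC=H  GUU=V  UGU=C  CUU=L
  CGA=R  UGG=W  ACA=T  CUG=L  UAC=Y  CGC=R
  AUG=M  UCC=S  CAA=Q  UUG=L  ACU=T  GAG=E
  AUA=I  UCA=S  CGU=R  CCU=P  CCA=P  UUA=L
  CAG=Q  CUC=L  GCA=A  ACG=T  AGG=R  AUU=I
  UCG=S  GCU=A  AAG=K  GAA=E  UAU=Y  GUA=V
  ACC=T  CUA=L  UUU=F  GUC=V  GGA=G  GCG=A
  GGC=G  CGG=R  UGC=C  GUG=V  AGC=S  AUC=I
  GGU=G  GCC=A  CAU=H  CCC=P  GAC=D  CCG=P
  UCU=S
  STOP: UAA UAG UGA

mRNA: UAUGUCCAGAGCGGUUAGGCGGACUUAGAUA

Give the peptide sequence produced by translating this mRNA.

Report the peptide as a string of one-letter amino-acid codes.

Answer: MSRAVRRT

Derivation:
start AUG at pos 1
pos 1: AUG -> M; peptide=M
pos 4: UCC -> S; peptide=MS
pos 7: AGA -> R; peptide=MSR
pos 10: GCG -> A; peptide=MSRA
pos 13: GUU -> V; peptide=MSRAV
pos 16: AGG -> R; peptide=MSRAVR
pos 19: CGG -> R; peptide=MSRAVRR
pos 22: ACU -> T; peptide=MSRAVRRT
pos 25: UAG -> STOP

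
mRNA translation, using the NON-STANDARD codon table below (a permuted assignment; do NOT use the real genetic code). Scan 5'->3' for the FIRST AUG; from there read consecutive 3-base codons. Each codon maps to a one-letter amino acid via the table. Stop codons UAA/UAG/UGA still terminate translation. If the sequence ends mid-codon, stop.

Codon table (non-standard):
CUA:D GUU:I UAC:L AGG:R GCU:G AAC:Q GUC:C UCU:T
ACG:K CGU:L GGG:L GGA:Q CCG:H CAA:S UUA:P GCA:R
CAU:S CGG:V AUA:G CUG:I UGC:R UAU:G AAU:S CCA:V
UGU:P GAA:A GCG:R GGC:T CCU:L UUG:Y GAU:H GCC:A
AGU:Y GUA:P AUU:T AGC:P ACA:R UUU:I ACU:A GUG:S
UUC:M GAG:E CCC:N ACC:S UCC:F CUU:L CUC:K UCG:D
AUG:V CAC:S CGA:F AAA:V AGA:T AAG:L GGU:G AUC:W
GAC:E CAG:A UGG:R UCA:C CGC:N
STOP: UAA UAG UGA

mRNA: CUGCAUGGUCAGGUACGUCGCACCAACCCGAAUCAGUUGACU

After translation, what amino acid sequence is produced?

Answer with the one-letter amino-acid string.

Answer: VCRLCRVSFWY

Derivation:
start AUG at pos 4
pos 4: AUG -> V; peptide=V
pos 7: GUC -> C; peptide=VC
pos 10: AGG -> R; peptide=VCR
pos 13: UAC -> L; peptide=VCRL
pos 16: GUC -> C; peptide=VCRLC
pos 19: GCA -> R; peptide=VCRLCR
pos 22: CCA -> V; peptide=VCRLCRV
pos 25: ACC -> S; peptide=VCRLCRVS
pos 28: CGA -> F; peptide=VCRLCRVSF
pos 31: AUC -> W; peptide=VCRLCRVSFW
pos 34: AGU -> Y; peptide=VCRLCRVSFWY
pos 37: UGA -> STOP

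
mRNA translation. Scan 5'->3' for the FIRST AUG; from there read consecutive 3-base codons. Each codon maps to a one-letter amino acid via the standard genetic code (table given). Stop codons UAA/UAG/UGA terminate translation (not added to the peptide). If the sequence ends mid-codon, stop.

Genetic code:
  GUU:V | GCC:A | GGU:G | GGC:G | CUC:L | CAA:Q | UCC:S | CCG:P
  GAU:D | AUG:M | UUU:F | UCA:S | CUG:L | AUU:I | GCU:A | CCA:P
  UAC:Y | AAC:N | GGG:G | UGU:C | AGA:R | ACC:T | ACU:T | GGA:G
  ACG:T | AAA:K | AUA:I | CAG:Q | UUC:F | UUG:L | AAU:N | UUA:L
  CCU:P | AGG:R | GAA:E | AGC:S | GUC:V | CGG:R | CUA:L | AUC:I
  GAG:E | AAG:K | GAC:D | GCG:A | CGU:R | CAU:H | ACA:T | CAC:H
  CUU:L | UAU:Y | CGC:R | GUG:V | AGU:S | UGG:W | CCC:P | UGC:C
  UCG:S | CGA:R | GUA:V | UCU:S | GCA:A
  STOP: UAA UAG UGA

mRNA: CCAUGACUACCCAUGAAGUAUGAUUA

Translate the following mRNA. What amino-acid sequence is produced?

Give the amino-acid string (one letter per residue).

start AUG at pos 2
pos 2: AUG -> M; peptide=M
pos 5: ACU -> T; peptide=MT
pos 8: ACC -> T; peptide=MTT
pos 11: CAU -> H; peptide=MTTH
pos 14: GAA -> E; peptide=MTTHE
pos 17: GUA -> V; peptide=MTTHEV
pos 20: UGA -> STOP

Answer: MTTHEV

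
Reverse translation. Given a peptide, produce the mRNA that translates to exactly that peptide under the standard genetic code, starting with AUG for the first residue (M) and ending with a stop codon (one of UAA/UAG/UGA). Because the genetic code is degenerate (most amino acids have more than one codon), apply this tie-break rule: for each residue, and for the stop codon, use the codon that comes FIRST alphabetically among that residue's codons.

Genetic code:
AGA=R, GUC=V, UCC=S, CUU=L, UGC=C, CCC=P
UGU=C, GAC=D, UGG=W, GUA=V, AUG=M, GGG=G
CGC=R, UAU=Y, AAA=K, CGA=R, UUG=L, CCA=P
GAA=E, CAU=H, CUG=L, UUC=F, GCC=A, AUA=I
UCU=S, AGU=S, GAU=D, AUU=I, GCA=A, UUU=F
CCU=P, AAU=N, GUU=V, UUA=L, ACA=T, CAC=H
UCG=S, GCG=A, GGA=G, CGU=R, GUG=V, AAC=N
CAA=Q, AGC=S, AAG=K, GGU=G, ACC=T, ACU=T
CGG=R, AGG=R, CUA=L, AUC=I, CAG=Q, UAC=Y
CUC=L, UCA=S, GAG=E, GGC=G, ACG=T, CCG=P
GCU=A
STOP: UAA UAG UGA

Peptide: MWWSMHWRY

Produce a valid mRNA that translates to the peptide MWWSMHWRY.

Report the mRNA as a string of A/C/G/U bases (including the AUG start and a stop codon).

residue 1: M -> AUG (start codon)
residue 2: W -> UGG (only codon)
residue 3: W -> UGG (only codon)
residue 4: S codons sorted = AGC,AGU,UCA,UCC,UCG,UCU -> pick first = AGC
residue 5: M -> AUG (only codon)
residue 6: H codons sorted = CAC,CAU -> pick first = CAC
residue 7: W -> UGG (only codon)
residue 8: R codons sorted = AGA,AGG,CGA,CGC,CGG,CGU -> pick first = AGA
residue 9: Y codons sorted = UAC,UAU -> pick first = UAC
terminator: stop codons sorted = UAA,UAG,UGA -> pick first = UAA

Answer: mRNA: AUGUGGUGGAGCAUGCACUGGAGAUACUAA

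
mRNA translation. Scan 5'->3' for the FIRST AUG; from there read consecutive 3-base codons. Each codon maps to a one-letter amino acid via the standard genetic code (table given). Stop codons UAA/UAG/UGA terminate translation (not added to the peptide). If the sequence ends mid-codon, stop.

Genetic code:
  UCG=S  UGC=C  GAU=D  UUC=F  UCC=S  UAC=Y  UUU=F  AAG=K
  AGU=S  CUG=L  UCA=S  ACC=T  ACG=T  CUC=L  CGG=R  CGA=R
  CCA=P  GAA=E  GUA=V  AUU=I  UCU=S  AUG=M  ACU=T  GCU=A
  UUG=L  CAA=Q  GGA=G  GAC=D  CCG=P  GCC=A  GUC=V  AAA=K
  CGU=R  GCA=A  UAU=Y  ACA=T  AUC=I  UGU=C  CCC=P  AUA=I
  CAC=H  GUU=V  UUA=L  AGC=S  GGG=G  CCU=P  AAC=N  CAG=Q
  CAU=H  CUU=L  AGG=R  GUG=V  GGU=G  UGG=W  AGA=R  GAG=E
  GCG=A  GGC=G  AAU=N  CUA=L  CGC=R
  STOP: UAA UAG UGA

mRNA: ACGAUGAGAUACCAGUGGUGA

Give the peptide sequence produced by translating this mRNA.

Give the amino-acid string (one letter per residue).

Answer: MRYQW

Derivation:
start AUG at pos 3
pos 3: AUG -> M; peptide=M
pos 6: AGA -> R; peptide=MR
pos 9: UAC -> Y; peptide=MRY
pos 12: CAG -> Q; peptide=MRYQ
pos 15: UGG -> W; peptide=MRYQW
pos 18: UGA -> STOP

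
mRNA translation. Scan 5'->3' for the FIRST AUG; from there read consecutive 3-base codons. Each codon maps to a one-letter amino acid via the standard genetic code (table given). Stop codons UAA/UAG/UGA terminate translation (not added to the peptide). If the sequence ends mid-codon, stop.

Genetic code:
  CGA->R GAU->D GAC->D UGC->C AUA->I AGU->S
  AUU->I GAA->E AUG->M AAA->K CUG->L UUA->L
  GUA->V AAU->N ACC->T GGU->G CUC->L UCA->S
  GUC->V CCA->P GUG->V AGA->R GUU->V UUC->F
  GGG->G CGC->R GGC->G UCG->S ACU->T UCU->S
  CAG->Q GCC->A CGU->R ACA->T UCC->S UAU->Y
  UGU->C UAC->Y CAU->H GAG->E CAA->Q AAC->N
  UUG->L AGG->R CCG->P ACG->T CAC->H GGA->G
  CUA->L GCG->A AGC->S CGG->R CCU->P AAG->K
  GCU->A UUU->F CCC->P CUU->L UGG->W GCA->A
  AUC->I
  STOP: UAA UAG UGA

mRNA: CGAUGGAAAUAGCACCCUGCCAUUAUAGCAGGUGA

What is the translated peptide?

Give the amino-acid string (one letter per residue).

Answer: MEIAPCHYSR

Derivation:
start AUG at pos 2
pos 2: AUG -> M; peptide=M
pos 5: GAA -> E; peptide=ME
pos 8: AUA -> I; peptide=MEI
pos 11: GCA -> A; peptide=MEIA
pos 14: CCC -> P; peptide=MEIAP
pos 17: UGC -> C; peptide=MEIAPC
pos 20: CAU -> H; peptide=MEIAPCH
pos 23: UAU -> Y; peptide=MEIAPCHY
pos 26: AGC -> S; peptide=MEIAPCHYS
pos 29: AGG -> R; peptide=MEIAPCHYSR
pos 32: UGA -> STOP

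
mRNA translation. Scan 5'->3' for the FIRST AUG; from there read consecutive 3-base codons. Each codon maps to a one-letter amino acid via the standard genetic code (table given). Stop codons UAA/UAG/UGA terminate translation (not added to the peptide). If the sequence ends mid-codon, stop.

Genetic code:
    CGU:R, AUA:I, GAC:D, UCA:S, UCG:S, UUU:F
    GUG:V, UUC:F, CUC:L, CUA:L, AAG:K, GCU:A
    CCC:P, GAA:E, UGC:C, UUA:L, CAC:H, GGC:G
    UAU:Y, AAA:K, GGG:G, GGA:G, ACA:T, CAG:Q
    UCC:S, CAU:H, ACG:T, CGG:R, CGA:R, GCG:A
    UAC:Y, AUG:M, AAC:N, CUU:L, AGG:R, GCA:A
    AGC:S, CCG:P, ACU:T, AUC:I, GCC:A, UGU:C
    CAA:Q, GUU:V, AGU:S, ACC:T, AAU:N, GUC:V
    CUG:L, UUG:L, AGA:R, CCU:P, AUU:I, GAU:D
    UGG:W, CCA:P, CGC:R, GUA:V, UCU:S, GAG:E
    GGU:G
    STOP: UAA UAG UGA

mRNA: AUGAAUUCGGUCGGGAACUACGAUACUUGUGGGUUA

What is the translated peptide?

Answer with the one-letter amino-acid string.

start AUG at pos 0
pos 0: AUG -> M; peptide=M
pos 3: AAU -> N; peptide=MN
pos 6: UCG -> S; peptide=MNS
pos 9: GUC -> V; peptide=MNSV
pos 12: GGG -> G; peptide=MNSVG
pos 15: AAC -> N; peptide=MNSVGN
pos 18: UAC -> Y; peptide=MNSVGNY
pos 21: GAU -> D; peptide=MNSVGNYD
pos 24: ACU -> T; peptide=MNSVGNYDT
pos 27: UGU -> C; peptide=MNSVGNYDTC
pos 30: GGG -> G; peptide=MNSVGNYDTCG
pos 33: UUA -> L; peptide=MNSVGNYDTCGL
pos 36: only 0 nt remain (<3), stop (end of mRNA)

Answer: MNSVGNYDTCGL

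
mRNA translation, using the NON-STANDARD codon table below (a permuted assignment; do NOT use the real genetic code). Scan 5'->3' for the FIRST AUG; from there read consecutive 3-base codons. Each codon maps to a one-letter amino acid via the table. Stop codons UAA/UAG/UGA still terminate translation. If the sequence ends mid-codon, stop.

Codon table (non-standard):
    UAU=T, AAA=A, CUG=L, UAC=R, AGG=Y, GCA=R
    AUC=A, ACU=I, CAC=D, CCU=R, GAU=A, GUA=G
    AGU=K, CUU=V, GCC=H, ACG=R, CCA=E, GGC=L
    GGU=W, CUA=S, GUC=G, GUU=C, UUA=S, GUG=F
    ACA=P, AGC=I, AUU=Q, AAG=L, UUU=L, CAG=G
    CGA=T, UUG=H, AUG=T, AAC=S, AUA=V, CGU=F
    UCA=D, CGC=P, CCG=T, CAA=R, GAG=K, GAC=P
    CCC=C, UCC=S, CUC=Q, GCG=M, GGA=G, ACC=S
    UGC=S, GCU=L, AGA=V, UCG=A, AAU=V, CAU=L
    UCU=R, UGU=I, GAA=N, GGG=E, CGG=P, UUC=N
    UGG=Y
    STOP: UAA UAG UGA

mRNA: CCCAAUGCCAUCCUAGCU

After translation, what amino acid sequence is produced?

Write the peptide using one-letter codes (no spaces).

Answer: TES

Derivation:
start AUG at pos 4
pos 4: AUG -> T; peptide=T
pos 7: CCA -> E; peptide=TE
pos 10: UCC -> S; peptide=TES
pos 13: UAG -> STOP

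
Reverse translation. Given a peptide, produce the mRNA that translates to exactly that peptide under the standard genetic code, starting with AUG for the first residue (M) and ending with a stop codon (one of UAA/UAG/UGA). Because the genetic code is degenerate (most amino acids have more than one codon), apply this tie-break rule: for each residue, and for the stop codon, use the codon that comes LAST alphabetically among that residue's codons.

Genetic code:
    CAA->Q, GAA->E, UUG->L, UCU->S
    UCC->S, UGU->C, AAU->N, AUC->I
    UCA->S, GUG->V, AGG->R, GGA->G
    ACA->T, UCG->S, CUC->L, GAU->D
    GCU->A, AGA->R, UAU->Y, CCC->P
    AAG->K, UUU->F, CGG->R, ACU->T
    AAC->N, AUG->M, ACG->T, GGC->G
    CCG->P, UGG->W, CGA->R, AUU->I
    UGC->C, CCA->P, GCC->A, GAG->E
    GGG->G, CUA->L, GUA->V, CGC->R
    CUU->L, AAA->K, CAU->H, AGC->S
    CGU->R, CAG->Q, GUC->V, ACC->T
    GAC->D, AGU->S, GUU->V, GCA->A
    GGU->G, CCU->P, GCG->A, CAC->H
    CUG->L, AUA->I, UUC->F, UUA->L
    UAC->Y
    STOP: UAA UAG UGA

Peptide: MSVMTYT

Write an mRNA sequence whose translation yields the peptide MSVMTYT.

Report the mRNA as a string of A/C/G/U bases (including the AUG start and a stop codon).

Answer: mRNA: AUGUCUGUUAUGACUUAUACUUGA

Derivation:
residue 1: M -> AUG (start codon)
residue 2: S codons sorted = AGC,AGU,UCA,UCC,UCG,UCU -> pick last = UCU
residue 3: V codons sorted = GUA,GUC,GUG,GUU -> pick last = GUU
residue 4: M -> AUG (only codon)
residue 5: T codons sorted = ACA,ACC,ACG,ACU -> pick last = ACU
residue 6: Y codons sorted = UAC,UAU -> pick last = UAU
residue 7: T codons sorted = ACA,ACC,ACG,ACU -> pick last = ACU
terminator: stop codons sorted = UAA,UAG,UGA -> pick last = UGA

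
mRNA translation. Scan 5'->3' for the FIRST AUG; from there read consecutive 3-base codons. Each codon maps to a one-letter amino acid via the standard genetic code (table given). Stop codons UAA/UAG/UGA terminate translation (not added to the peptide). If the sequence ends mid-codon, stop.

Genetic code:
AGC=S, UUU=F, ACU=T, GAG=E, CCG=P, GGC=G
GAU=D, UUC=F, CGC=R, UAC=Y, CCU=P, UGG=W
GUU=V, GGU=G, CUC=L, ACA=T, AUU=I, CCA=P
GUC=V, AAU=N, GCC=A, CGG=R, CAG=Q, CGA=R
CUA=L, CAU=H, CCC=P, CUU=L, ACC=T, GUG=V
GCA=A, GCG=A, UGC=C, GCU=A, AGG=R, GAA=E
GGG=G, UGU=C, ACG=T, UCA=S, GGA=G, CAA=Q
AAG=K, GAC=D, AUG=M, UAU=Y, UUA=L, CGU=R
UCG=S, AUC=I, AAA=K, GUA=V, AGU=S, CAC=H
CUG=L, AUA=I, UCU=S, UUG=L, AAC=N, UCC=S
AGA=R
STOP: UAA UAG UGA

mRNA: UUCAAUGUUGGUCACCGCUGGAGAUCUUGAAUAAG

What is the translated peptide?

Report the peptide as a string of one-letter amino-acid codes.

start AUG at pos 4
pos 4: AUG -> M; peptide=M
pos 7: UUG -> L; peptide=ML
pos 10: GUC -> V; peptide=MLV
pos 13: ACC -> T; peptide=MLVT
pos 16: GCU -> A; peptide=MLVTA
pos 19: GGA -> G; peptide=MLVTAG
pos 22: GAU -> D; peptide=MLVTAGD
pos 25: CUU -> L; peptide=MLVTAGDL
pos 28: GAA -> E; peptide=MLVTAGDLE
pos 31: UAA -> STOP

Answer: MLVTAGDLE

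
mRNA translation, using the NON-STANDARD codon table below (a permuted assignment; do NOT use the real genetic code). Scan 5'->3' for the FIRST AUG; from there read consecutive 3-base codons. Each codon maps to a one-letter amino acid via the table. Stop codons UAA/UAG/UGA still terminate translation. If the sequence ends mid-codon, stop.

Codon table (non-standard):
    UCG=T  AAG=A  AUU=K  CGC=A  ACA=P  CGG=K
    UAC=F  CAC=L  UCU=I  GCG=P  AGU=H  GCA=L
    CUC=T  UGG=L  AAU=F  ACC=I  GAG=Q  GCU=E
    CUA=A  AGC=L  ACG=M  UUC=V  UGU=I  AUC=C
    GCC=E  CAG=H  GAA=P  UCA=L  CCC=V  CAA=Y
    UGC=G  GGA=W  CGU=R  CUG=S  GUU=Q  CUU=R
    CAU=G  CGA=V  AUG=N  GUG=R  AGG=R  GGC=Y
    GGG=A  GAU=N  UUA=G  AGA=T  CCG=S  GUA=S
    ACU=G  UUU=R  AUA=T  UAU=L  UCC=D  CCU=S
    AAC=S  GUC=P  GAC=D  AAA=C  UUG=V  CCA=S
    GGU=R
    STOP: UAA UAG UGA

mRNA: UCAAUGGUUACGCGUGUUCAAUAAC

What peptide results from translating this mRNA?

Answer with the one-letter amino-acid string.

start AUG at pos 3
pos 3: AUG -> N; peptide=N
pos 6: GUU -> Q; peptide=NQ
pos 9: ACG -> M; peptide=NQM
pos 12: CGU -> R; peptide=NQMR
pos 15: GUU -> Q; peptide=NQMRQ
pos 18: CAA -> Y; peptide=NQMRQY
pos 21: UAA -> STOP

Answer: NQMRQY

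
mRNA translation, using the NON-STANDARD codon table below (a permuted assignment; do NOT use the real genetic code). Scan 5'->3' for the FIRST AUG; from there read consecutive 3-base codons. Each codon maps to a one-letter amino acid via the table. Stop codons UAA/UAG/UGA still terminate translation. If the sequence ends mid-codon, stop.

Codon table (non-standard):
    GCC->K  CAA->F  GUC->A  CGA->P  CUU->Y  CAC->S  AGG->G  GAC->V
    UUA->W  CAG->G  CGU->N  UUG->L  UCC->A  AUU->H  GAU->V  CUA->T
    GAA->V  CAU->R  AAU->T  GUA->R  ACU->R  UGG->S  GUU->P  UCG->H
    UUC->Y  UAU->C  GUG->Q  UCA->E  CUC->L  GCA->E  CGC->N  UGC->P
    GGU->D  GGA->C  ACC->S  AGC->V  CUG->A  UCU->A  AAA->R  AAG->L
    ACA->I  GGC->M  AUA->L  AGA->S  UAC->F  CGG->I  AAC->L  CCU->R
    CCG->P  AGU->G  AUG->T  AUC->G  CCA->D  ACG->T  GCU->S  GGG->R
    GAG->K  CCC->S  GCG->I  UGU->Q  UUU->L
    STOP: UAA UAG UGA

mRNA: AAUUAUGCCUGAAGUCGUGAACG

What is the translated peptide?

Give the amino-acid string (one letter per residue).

start AUG at pos 4
pos 4: AUG -> T; peptide=T
pos 7: CCU -> R; peptide=TR
pos 10: GAA -> V; peptide=TRV
pos 13: GUC -> A; peptide=TRVA
pos 16: GUG -> Q; peptide=TRVAQ
pos 19: AAC -> L; peptide=TRVAQL
pos 22: only 1 nt remain (<3), stop (end of mRNA)

Answer: TRVAQL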